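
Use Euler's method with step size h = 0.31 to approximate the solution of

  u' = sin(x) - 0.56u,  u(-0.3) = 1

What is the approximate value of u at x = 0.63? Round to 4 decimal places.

Euler: u_{n+1} = u_n + h·f(x_n, u_n).
x=-0.300000, u=1.000000: f=-0.855520 → u ← 1.000000 + 0.31·(-0.855520) = 0.734789
x=0.010000, u=0.734789: f=-0.401482 → u ← 0.734789 + 0.31·(-0.401482) = 0.610329
x=0.320000, u=0.610329: f=-0.027218 → u ← 0.610329 + 0.31·(-0.027218) = 0.601892
u(0.63) ≈ 0.6019

0.6019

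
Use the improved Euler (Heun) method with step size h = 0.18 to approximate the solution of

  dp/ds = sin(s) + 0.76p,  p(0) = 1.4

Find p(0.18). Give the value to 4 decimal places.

1.6207

Heun: k1 = f(s_n, p_n); k2 = f(s_n + h, p_n + h·k1); p_{n+1} = p_n + (h/2)·(k1 + k2).
s=0.000000, p=1.400000:
  k1 = f(0.000000, 1.400000) = 1.064000
  k2 = f(0.180000, 1.591520) = 1.388585
  p ← 1.400000 + (0.18/2)·(1.064000 + 1.388585) = 1.620733
p(0.18) ≈ 1.6207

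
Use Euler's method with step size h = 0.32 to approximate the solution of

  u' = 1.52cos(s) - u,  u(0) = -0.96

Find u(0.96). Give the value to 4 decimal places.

0.6272

Euler: u_{n+1} = u_n + h·f(s_n, u_n).
s=0.000000, u=-0.960000: f=2.480000 → u ← -0.960000 + 0.32·2.480000 = -0.166400
s=0.320000, u=-0.166400: f=1.609238 → u ← -0.166400 + 0.32·1.609238 = 0.348556
s=0.640000, u=0.348556: f=0.870629 → u ← 0.348556 + 0.32·0.870629 = 0.627158
u(0.96) ≈ 0.6272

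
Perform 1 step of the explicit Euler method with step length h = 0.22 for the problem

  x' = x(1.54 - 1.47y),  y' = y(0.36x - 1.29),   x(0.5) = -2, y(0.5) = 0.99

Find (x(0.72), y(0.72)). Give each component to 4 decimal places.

-2.0373, 0.5522

Euler on (x,y): x_{n+1} = x_n + h·x', y_{n+1} = y_n + h·y'.
0.500000: (-2.000000, 0.990000); f=(-0.169400, -1.989900) → (-2.037268, 0.552222)
(x(0.72), y(0.72)) ≈ (-2.0373, 0.5522)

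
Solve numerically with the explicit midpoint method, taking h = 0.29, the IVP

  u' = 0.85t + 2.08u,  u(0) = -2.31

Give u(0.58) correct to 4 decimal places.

Midpoint: k1 = f(t_n, u_n); k2 = f(t_n + h/2, u_n + (h/2)·k1); u_{n+1} = u_n + h·k2.
t=0.000000, u=-2.310000:
  k1 = f(0.000000, -2.310000) = -4.804800
  k2 = f(0.145000, -3.006696) = -6.130678
  u ← -2.310000 + 0.29·(-6.130678) = -4.087897
t=0.290000, u=-4.087897:
  k1 = f(0.290000, -4.087897) = -8.256325
  k2 = f(0.435000, -5.285064) = -10.623182
  u ← -4.087897 + 0.29·(-10.623182) = -7.168619
u(0.58) ≈ -7.1686

-7.1686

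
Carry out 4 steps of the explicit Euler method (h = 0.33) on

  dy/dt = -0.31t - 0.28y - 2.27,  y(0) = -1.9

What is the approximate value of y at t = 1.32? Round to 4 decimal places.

Euler: y_{n+1} = y_n + h·f(t_n, y_n).
t=0.000000, y=-1.900000: f=-1.738000 → y ← -1.900000 + 0.33·(-1.738000) = -2.473540
t=0.330000, y=-2.473540: f=-1.679709 → y ← -2.473540 + 0.33·(-1.679709) = -3.027844
t=0.660000, y=-3.027844: f=-1.626804 → y ← -3.027844 + 0.33·(-1.626804) = -3.564689
t=0.990000, y=-3.564689: f=-1.578787 → y ← -3.564689 + 0.33·(-1.578787) = -4.085689
y(1.32) ≈ -4.0857

-4.0857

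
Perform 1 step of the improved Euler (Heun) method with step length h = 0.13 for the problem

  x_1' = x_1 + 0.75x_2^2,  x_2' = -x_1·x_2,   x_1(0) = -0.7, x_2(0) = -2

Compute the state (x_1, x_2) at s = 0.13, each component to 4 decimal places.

-0.3445, -2.1479

Heun on (x_1,x_2): k1 = f(s_n, state_n); k2 = f(s_n + h, state_n + h·k1); state_{n+1} = state_n + (h/2)·(k1 + k2).
0.000000: (-0.700000, -2.000000)
  k1 = (2.300000, -1.400000)
  predictor → (-0.401000, -2.182000)
  k2 = (3.169843, -0.874982)
  → (-0.344460, -2.147874)
(x_1(0.13), x_2(0.13)) ≈ (-0.3445, -2.1479)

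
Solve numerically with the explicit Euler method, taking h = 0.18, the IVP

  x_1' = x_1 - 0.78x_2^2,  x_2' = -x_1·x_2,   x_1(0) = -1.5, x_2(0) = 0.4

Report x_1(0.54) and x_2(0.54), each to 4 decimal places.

Euler on (x_1,x_2): x_1_{n+1} = x_1_n + h·x_1', x_2_{n+1} = x_2_n + h·x_2'.
0.000000: (-1.500000, 0.400000); f=(-1.624800, 0.600000) → (-1.792464, 0.508000)
0.180000: (-1.792464, 0.508000); f=(-1.993754, 0.910572) → (-2.151340, 0.671903)
0.360000: (-2.151340, 0.671903); f=(-2.503473, 1.445491) → (-2.601965, 0.932091)
(x_1(0.54), x_2(0.54)) ≈ (-2.6020, 0.9321)

-2.6020, 0.9321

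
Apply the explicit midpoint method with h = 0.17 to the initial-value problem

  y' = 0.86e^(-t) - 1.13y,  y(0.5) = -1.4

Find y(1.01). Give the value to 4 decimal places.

-0.6374

Midpoint: k1 = f(t_n, y_n); k2 = f(t_n + h/2, y_n + (h/2)·k1); y_{n+1} = y_n + h·k2.
t=0.500000, y=-1.400000:
  k1 = f(0.500000, -1.400000) = 2.103616
  k2 = f(0.585000, -1.221193) = 1.859059
  y ← -1.400000 + 0.17·1.859059 = -1.083960
t=0.670000, y=-1.083960:
  k1 = f(0.670000, -1.083960) = 1.664944
  k2 = f(0.755000, -0.942440) = 1.469166
  y ← -1.083960 + 0.17·1.469166 = -0.834202
t=0.840000, y=-0.834202:
  k1 = f(0.840000, -0.834202) = 1.313919
  k2 = f(0.925000, -0.722519) = 1.157463
  y ← -0.834202 + 0.17·1.157463 = -0.637433
y(1.01) ≈ -0.6374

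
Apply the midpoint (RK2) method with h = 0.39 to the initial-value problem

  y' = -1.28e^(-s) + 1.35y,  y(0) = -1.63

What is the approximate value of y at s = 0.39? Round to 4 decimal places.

-3.2563

Midpoint: k1 = f(s_n, y_n); k2 = f(s_n + h/2, y_n + (h/2)·k1); y_{n+1} = y_n + h·k2.
s=0.000000, y=-1.630000:
  k1 = f(0.000000, -1.630000) = -3.480500
  k2 = f(0.195000, -2.308698) = -4.169970
  y ← -1.630000 + 0.39·(-4.169970) = -3.256288
y(0.39) ≈ -3.2563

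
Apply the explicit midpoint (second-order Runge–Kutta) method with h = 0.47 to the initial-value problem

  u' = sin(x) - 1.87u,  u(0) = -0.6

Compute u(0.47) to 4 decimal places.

-0.1950

Midpoint: k1 = f(x_n, u_n); k2 = f(x_n + h/2, u_n + (h/2)·k1); u_{n+1} = u_n + h·k2.
x=0.000000, u=-0.600000:
  k1 = f(0.000000, -0.600000) = 1.122000
  k2 = f(0.235000, -0.336330) = 0.861780
  u ← -0.600000 + 0.47·0.861780 = -0.194963
u(0.47) ≈ -0.1950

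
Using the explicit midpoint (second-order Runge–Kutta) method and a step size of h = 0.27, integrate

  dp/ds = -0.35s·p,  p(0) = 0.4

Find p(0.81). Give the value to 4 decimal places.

0.3564

Midpoint: k1 = f(s_n, p_n); k2 = f(s_n + h/2, p_n + (h/2)·k1); p_{n+1} = p_n + h·k2.
s=0.000000, p=0.400000:
  k1 = f(0.000000, 0.400000) = 0.000000
  k2 = f(0.135000, 0.400000) = -0.018900
  p ← 0.400000 + 0.27·(-0.018900) = 0.394897
s=0.270000, p=0.394897:
  k1 = f(0.270000, 0.394897) = -0.037318
  k2 = f(0.405000, 0.389859) = -0.055263
  p ← 0.394897 + 0.27·(-0.055263) = 0.379976
s=0.540000, p=0.379976:
  k1 = f(0.540000, 0.379976) = -0.071815
  k2 = f(0.675000, 0.370281) = -0.087479
  p ← 0.379976 + 0.27·(-0.087479) = 0.356357
p(0.81) ≈ 0.3564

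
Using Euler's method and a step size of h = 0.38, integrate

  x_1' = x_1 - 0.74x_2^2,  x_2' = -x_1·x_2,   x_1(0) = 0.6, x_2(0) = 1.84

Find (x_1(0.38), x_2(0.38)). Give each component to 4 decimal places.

-0.1240, 1.4205

Euler on (x_1,x_2): x_1_{n+1} = x_1_n + h·x_1', x_2_{n+1} = x_2_n + h·x_2'.
0.000000: (0.600000, 1.840000); f=(-1.905344, -1.104000) → (-0.124031, 1.420480)
(x_1(0.38), x_2(0.38)) ≈ (-0.1240, 1.4205)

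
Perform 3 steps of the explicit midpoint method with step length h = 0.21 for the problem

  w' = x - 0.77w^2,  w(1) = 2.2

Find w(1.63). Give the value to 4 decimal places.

Midpoint: k1 = f(x_n, w_n); k2 = f(x_n + h/2, w_n + (h/2)·k1); w_{n+1} = w_n + h·k2.
x=1.000000, w=2.200000:
  k1 = f(1.000000, 2.200000) = -2.726800
  k2 = f(1.105000, 1.913686) = -1.714889
  w ← 2.200000 + 0.21·(-1.714889) = 1.839873
x=1.210000, w=1.839873:
  k1 = f(1.210000, 1.839873) = -1.396553
  k2 = f(1.315000, 1.693235) = -0.892625
  w ← 1.839873 + 0.21·(-0.892625) = 1.652422
x=1.420000, w=1.652422:
  k1 = f(1.420000, 1.652422) = -0.682484
  k2 = f(1.525000, 1.580761) = -0.399081
  w ← 1.652422 + 0.21·(-0.399081) = 1.568615
w(1.63) ≈ 1.5686

1.5686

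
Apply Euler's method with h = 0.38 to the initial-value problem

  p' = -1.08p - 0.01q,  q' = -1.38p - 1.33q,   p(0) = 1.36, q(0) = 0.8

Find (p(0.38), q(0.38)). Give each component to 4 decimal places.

0.7988, -0.3175

Euler on (p,q): p_{n+1} = p_n + h·p', q_{n+1} = q_n + h·q'.
0.000000: (1.360000, 0.800000); f=(-1.476800, -2.940800) → (0.798816, -0.317504)
(p(0.38), q(0.38)) ≈ (0.7988, -0.3175)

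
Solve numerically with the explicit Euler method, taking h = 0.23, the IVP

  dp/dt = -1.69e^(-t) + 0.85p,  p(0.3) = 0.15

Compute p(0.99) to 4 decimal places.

-0.6106

Euler: p_{n+1} = p_n + h·f(t_n, p_n).
t=0.300000, p=0.150000: f=-1.124483 → p ← 0.150000 + 0.23·(-1.124483) = -0.108631
t=0.530000, p=-0.108631: f=-1.087079 → p ← -0.108631 + 0.23·(-1.087079) = -0.358659
t=0.760000, p=-0.358659: f=-1.095217 → p ← -0.358659 + 0.23·(-1.095217) = -0.610559
p(0.99) ≈ -0.6106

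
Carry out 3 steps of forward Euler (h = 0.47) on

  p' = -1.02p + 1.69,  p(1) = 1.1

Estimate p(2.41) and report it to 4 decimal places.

1.5783

Euler: p_{n+1} = p_n + h·f(x_n, p_n).
x=1.000000, p=1.100000: f=0.568000 → p ← 1.100000 + 0.47·0.568000 = 1.366960
x=1.470000, p=1.366960: f=0.295701 → p ← 1.366960 + 0.47·0.295701 = 1.505939
x=1.940000, p=1.505939: f=0.153942 → p ← 1.505939 + 0.47·0.153942 = 1.578292
p(2.41) ≈ 1.5783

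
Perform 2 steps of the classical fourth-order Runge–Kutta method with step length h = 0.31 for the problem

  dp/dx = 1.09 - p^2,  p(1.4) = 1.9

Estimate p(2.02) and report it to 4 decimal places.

1.2263

RK4: k1 = f(x_n, p_n); k2 = f(x_n + h/2, p_n + (h/2)·k1); k3 = f(x_n + h/2, p_n + (h/2)·k2); k4 = f(x_n + h, p_n + h·k3); p_{n+1} = p_n + (h/6)·(k1 + 2k2 + 2k3 + k4).
x=1.400000, p=1.900000:
  k1 = f(1.400000, 1.900000) = -2.520000
  k2 = f(1.555000, 1.509400) = -1.188288
  k3 = f(1.555000, 1.715815) = -1.854022
  k4 = f(1.710000, 1.325253) = -0.666296
  p ← 1.900000 + (0.31/6)·(k1 + 2k2 + 2k3 + k4) = 1.421003
x=1.710000, p=1.421003:
  k1 = f(1.710000, 1.421003) = -0.929248
  k2 = f(1.865000, 1.276969) = -0.540650
  k3 = f(1.865000, 1.337202) = -0.698109
  k4 = f(2.020000, 1.204589) = -0.361034
  p ← 1.421003 + (0.31/6)·(k1 + 2k2 + 2k3 + k4) = 1.226333
p(2.02) ≈ 1.2263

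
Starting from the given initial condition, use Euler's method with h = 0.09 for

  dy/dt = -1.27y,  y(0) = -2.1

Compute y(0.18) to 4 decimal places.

-1.6474

Euler: y_{n+1} = y_n + h·f(t_n, y_n).
t=0.000000, y=-2.100000: f=2.667000 → y ← -2.100000 + 0.09·2.667000 = -1.859970
t=0.090000, y=-1.859970: f=2.362162 → y ← -1.859970 + 0.09·2.362162 = -1.647375
y(0.18) ≈ -1.6474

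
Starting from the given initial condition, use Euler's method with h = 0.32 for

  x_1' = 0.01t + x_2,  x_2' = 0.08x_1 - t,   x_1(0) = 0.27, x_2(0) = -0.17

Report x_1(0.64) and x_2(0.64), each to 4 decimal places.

0.1644, -0.2600

Euler on (x_1,x_2): x_1_{n+1} = x_1_n + h·x_1', x_2_{n+1} = x_2_n + h·x_2'.
0.000000: (0.270000, -0.170000); f=(-0.170000, 0.021600) → (0.215600, -0.163088)
0.320000: (0.215600, -0.163088); f=(-0.159888, -0.302752) → (0.164436, -0.259969)
(x_1(0.64), x_2(0.64)) ≈ (0.1644, -0.2600)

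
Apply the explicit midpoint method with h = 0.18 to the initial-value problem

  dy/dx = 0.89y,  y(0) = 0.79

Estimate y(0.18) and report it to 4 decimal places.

0.9267

Midpoint: k1 = f(x_n, y_n); k2 = f(x_n + h/2, y_n + (h/2)·k1); y_{n+1} = y_n + h·k2.
x=0.000000, y=0.790000:
  k1 = f(0.000000, 0.790000) = 0.703100
  k2 = f(0.090000, 0.853279) = 0.759418
  y ← 0.790000 + 0.18·0.759418 = 0.926695
y(0.18) ≈ 0.9267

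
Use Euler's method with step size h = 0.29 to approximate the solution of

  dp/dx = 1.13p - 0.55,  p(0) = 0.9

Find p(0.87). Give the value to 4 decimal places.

Euler: p_{n+1} = p_n + h·f(x_n, p_n).
x=0.000000, p=0.900000: f=0.467000 → p ← 0.900000 + 0.29·0.467000 = 1.035430
x=0.290000, p=1.035430: f=0.620036 → p ← 1.035430 + 0.29·0.620036 = 1.215240
x=0.580000, p=1.215240: f=0.823222 → p ← 1.215240 + 0.29·0.823222 = 1.453975
p(0.87) ≈ 1.4540

1.4540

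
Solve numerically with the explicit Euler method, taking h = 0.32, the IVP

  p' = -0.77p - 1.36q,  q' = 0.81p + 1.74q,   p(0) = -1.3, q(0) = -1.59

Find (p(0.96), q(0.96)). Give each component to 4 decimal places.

Euler on (p,q): p_{n+1} = p_n + h·p', q_{n+1} = q_n + h·q'.
0.000000: (-1.300000, -1.590000); f=(3.163400, -3.819600) → (-0.287712, -2.812272)
0.320000: (-0.287712, -2.812272); f=(4.046228, -5.126400) → (1.007081, -4.452720)
0.640000: (1.007081, -4.452720); f=(5.280247, -6.931997) → (2.696760, -6.670959)
(p(0.96), q(0.96)) ≈ (2.6968, -6.6710)

2.6968, -6.6710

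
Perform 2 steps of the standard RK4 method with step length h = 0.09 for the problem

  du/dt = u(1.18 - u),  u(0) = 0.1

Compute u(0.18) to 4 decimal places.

0.1212

RK4: k1 = f(t_n, u_n); k2 = f(t_n + h/2, u_n + (h/2)·k1); k3 = f(t_n + h/2, u_n + (h/2)·k2); k4 = f(t_n + h, u_n + h·k3); u_{n+1} = u_n + (h/6)·(k1 + 2k2 + 2k3 + k4).
t=0.000000, u=0.100000:
  k1 = f(0.000000, 0.100000) = 0.108000
  k2 = f(0.045000, 0.104860) = 0.112739
  k3 = f(0.045000, 0.105073) = 0.112946
  k4 = f(0.090000, 0.110165) = 0.117859
  u ← 0.100000 + (0.09/6)·(k1 + 2k2 + 2k3 + k4) = 0.110158
t=0.090000, u=0.110158:
  k1 = f(0.090000, 0.110158) = 0.117852
  k2 = f(0.135000, 0.115462) = 0.122913
  k3 = f(0.135000, 0.115690) = 0.123130
  k4 = f(0.180000, 0.121240) = 0.128364
  u ← 0.110158 + (0.09/6)·(k1 + 2k2 + 2k3 + k4) = 0.121233
u(0.18) ≈ 0.1212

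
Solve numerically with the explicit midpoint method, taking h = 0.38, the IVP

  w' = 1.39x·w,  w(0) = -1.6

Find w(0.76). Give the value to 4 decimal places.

-2.3438

Midpoint: k1 = f(x_n, w_n); k2 = f(x_n + h/2, w_n + (h/2)·k1); w_{n+1} = w_n + h·k2.
x=0.000000, w=-1.600000:
  k1 = f(0.000000, -1.600000) = 0.000000
  k2 = f(0.190000, -1.600000) = -0.422560
  w ← -1.600000 + 0.38·(-0.422560) = -1.760573
x=0.380000, w=-1.760573:
  k1 = f(0.380000, -1.760573) = -0.929935
  k2 = f(0.570000, -1.937260) = -1.534891
  w ← -1.760573 + 0.38·(-1.534891) = -2.343832
w(0.76) ≈ -2.3438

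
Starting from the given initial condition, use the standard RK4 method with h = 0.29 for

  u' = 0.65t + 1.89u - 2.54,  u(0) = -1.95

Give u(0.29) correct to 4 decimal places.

RK4: k1 = f(t_n, u_n); k2 = f(t_n + h/2, u_n + (h/2)·k1); k3 = f(t_n + h/2, u_n + (h/2)·k2); k4 = f(t_n + h, u_n + h·k3); u_{n+1} = u_n + (h/6)·(k1 + 2k2 + 2k3 + k4).
t=0.000000, u=-1.950000:
  k1 = f(0.000000, -1.950000) = -6.225500
  k2 = f(0.145000, -2.852697) = -7.837348
  k3 = f(0.145000, -3.086415) = -8.279075
  k4 = f(0.290000, -4.350932) = -10.574761
  u ← -1.950000 + (0.29/6)·(k1 + 2k2 + 2k3 + k4) = -4.319934
u(0.29) ≈ -4.3199

-4.3199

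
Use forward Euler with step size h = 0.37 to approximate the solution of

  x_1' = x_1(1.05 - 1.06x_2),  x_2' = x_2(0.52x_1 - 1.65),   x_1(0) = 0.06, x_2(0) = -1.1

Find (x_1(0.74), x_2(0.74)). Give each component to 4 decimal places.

0.1705, -0.1811

Euler on (x_1,x_2): x_1_{n+1} = x_1_n + h·x_1', x_2_{n+1} = x_2_n + h·x_2'.
0.000000: (0.060000, -1.100000); f=(0.132960, 1.780680) → (0.109195, -0.441148)
0.370000: (0.109195, -0.441148); f=(0.165717, 0.702846) → (0.170510, -0.181095)
(x_1(0.74), x_2(0.74)) ≈ (0.1705, -0.1811)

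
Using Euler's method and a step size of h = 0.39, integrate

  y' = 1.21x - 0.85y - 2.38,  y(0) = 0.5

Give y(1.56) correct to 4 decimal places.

Euler: y_{n+1} = y_n + h·f(x_n, y_n).
x=0.000000, y=0.500000: f=-2.805000 → y ← 0.500000 + 0.39·(-2.805000) = -0.593950
x=0.390000, y=-0.593950: f=-1.403242 → y ← -0.593950 + 0.39·(-1.403242) = -1.141215
x=0.780000, y=-1.141215: f=-0.466168 → y ← -1.141215 + 0.39·(-0.466168) = -1.323020
x=1.170000, y=-1.323020: f=0.160267 → y ← -1.323020 + 0.39·0.160267 = -1.260516
y(1.56) ≈ -1.2605

-1.2605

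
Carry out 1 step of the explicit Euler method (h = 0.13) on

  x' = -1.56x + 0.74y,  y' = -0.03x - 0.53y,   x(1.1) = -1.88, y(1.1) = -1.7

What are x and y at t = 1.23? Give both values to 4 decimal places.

Euler on (x,y): x_{n+1} = x_n + h·x', y_{n+1} = y_n + h·y'.
1.100000: (-1.880000, -1.700000); f=(1.674800, 0.957400) → (-1.662276, -1.575538)
(x(1.23), y(1.23)) ≈ (-1.6623, -1.5755)

-1.6623, -1.5755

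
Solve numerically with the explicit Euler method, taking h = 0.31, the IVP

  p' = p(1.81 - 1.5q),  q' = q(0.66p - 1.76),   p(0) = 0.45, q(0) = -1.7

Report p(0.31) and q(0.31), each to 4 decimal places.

1.0582, -0.9290

Euler on (p,q): p_{n+1} = p_n + h·p', q_{n+1} = q_n + h·q'.
0.000000: (0.450000, -1.700000); f=(1.962000, 2.487100) → (1.058220, -0.928999)
(p(0.31), q(0.31)) ≈ (1.0582, -0.9290)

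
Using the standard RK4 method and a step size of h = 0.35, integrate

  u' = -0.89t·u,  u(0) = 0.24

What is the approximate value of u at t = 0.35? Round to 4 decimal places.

0.2273

RK4: k1 = f(t_n, u_n); k2 = f(t_n + h/2, u_n + (h/2)·k1); k3 = f(t_n + h/2, u_n + (h/2)·k2); k4 = f(t_n + h, u_n + h·k3); u_{n+1} = u_n + (h/6)·(k1 + 2k2 + 2k3 + k4).
t=0.000000, u=0.240000:
  k1 = f(0.000000, 0.240000) = 0.000000
  k2 = f(0.175000, 0.240000) = -0.037380
  k3 = f(0.175000, 0.233458) = -0.036361
  k4 = f(0.350000, 0.227274) = -0.070796
  u ← 0.240000 + (0.35/6)·(k1 + 2k2 + 2k3 + k4) = 0.227267
u(0.35) ≈ 0.2273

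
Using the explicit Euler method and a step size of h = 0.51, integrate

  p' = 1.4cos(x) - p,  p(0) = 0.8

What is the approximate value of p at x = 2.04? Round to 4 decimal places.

Euler: p_{n+1} = p_n + h·f(x_n, p_n).
x=0.000000, p=0.800000: f=0.600000 → p ← 0.800000 + 0.51·0.600000 = 1.106000
x=0.510000, p=1.106000: f=0.115842 → p ← 1.106000 + 0.51·0.115842 = 1.165080
x=1.020000, p=1.165080: f=-0.432367 → p ← 1.165080 + 0.51·(-0.432367) = 0.944572
x=1.530000, p=0.944572: f=-0.887473 → p ← 0.944572 + 0.51·(-0.887473) = 0.491961
p(2.04) ≈ 0.4920

0.4920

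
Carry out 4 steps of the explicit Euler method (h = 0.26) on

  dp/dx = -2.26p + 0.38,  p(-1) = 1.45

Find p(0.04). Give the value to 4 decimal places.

Euler: p_{n+1} = p_n + h·f(x_n, p_n).
x=-1.000000, p=1.450000: f=-2.897000 → p ← 1.450000 + 0.26·(-2.897000) = 0.696780
x=-0.740000, p=0.696780: f=-1.194723 → p ← 0.696780 + 0.26·(-1.194723) = 0.386152
x=-0.480000, p=0.386152: f=-0.492704 → p ← 0.386152 + 0.26·(-0.492704) = 0.258049
x=-0.220000, p=0.258049: f=-0.203191 → p ← 0.258049 + 0.26·(-0.203191) = 0.205219
p(0.04) ≈ 0.2052

0.2052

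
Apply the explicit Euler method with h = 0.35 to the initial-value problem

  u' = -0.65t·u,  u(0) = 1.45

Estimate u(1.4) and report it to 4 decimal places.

Euler: u_{n+1} = u_n + h·f(t_n, u_n).
t=0.000000, u=1.450000: f=0.000000 → u ← 1.450000 + 0.35·0.000000 = 1.450000
t=0.350000, u=1.450000: f=-0.329875 → u ← 1.450000 + 0.35·(-0.329875) = 1.334544
t=0.700000, u=1.334544: f=-0.607217 → u ← 1.334544 + 0.35·(-0.607217) = 1.122018
t=1.050000, u=1.122018: f=-0.765777 → u ← 1.122018 + 0.35·(-0.765777) = 0.853996
u(1.4) ≈ 0.8540

0.8540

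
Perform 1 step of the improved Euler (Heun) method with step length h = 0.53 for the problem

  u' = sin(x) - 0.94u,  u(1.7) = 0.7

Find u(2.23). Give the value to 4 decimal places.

Heun: k1 = f(x_n, u_n); k2 = f(x_n + h, u_n + h·k1); u_{n+1} = u_n + (h/2)·(k1 + k2).
x=1.700000, u=0.700000:
  k1 = f(1.700000, 0.700000) = 0.333665
  k2 = f(2.230000, 0.876842) = -0.033752
  u ← 0.700000 + (0.53/2)·(0.333665 + (-0.033752)) = 0.779477
u(2.23) ≈ 0.7795

0.7795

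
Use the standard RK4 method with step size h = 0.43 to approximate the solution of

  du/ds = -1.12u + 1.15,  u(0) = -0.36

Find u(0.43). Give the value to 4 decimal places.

RK4: k1 = f(s_n, u_n); k2 = f(s_n + h/2, u_n + (h/2)·k1); k3 = f(s_n + h/2, u_n + (h/2)·k2); k4 = f(s_n + h, u_n + h·k3); u_{n+1} = u_n + (h/6)·(k1 + 2k2 + 2k3 + k4).
s=0.000000, u=-0.360000:
  k1 = f(0.000000, -0.360000) = 1.553200
  k2 = f(0.215000, -0.026062) = 1.179189
  k3 = f(0.215000, -0.106474) = 1.269251
  k4 = f(0.430000, 0.185778) = 0.941929
  u ← -0.360000 + (0.43/6)·(k1 + 2k2 + 2k3 + k4) = 0.169761
u(0.43) ≈ 0.1698

0.1698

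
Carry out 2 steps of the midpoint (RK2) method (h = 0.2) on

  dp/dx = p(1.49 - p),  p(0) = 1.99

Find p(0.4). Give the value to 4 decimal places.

Midpoint: k1 = f(x_n, p_n); k2 = f(x_n + h/2, p_n + (h/2)·k1); p_{n+1} = p_n + h·k2.
x=0.000000, p=1.990000:
  k1 = f(0.000000, 1.990000) = -0.995000
  k2 = f(0.100000, 1.890500) = -0.757145
  p ← 1.990000 + 0.2·(-0.757145) = 1.838571
x=0.200000, p=1.838571:
  k1 = f(0.200000, 1.838571) = -0.640872
  k2 = f(0.300000, 1.774484) = -0.504812
  p ← 1.838571 + 0.2·(-0.504812) = 1.737609
p(0.4) ≈ 1.7376

1.7376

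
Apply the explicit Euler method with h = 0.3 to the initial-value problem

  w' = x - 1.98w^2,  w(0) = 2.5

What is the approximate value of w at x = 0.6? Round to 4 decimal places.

Euler: w_{n+1} = w_n + h·f(x_n, w_n).
x=0.000000, w=2.500000: f=-12.375000 → w ← 2.500000 + 0.3·(-12.375000) = -1.212500
x=0.300000, w=-1.212500: f=-2.610909 → w ← -1.212500 + 0.3·(-2.610909) = -1.995773
w(0.6) ≈ -1.9958

-1.9958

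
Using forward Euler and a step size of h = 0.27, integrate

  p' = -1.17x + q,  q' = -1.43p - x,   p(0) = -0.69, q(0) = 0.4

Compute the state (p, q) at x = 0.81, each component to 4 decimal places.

Euler on (p,q): p_{n+1} = p_n + h·p', q_{n+1} = q_n + h·q'.
0.000000: (-0.690000, 0.400000); f=(0.400000, 0.986700) → (-0.582000, 0.666409)
0.270000: (-0.582000, 0.666409); f=(0.350509, 0.562260) → (-0.487363, 0.818219)
0.540000: (-0.487363, 0.818219); f=(0.186419, 0.156928) → (-0.437029, 0.860590)
(p(0.81), q(0.81)) ≈ (-0.4370, 0.8606)

-0.4370, 0.8606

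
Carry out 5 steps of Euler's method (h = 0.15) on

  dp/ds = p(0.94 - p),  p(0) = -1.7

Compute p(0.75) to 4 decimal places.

-35.7188

Euler: p_{n+1} = p_n + h·f(s_n, p_n).
s=0.000000, p=-1.700000: f=-4.488000 → p ← -1.700000 + 0.15·(-4.488000) = -2.373200
s=0.150000, p=-2.373200: f=-7.862886 → p ← -2.373200 + 0.15·(-7.862886) = -3.552633
s=0.300000, p=-3.552633: f=-15.960676 → p ← -3.552633 + 0.15·(-15.960676) = -5.946734
s=0.450000, p=-5.946734: f=-40.953579 → p ← -5.946734 + 0.15·(-40.953579) = -12.089771
s=0.600000, p=-12.089771: f=-157.526951 → p ← -12.089771 + 0.15·(-157.526951) = -35.718814
p(0.75) ≈ -35.7188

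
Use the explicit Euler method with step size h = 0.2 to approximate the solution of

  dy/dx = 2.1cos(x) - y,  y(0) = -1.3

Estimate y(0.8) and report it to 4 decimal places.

Euler: y_{n+1} = y_n + h·f(x_n, y_n).
x=0.000000, y=-1.300000: f=3.400000 → y ← -1.300000 + 0.2·3.400000 = -0.620000
x=0.200000, y=-0.620000: f=2.678140 → y ← -0.620000 + 0.2·2.678140 = -0.084372
x=0.400000, y=-0.084372: f=2.018600 → y ← -0.084372 + 0.2·2.018600 = 0.319348
x=0.600000, y=0.319348: f=1.413857 → y ← 0.319348 + 0.2·1.413857 = 0.602119
y(0.8) ≈ 0.6021

0.6021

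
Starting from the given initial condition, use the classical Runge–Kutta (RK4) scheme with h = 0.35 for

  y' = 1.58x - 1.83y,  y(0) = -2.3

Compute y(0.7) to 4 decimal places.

RK4: k1 = f(x_n, y_n); k2 = f(x_n + h/2, y_n + (h/2)·k1); k3 = f(x_n + h/2, y_n + (h/2)·k2); k4 = f(x_n + h, y_n + h·k3); y_{n+1} = y_n + (h/6)·(k1 + 2k2 + 2k3 + k4).
x=0.000000, y=-2.300000:
  k1 = f(0.000000, -2.300000) = 4.209000
  k2 = f(0.175000, -1.563425) = 3.137568
  k3 = f(0.175000, -1.750926) = 3.480694
  k4 = f(0.350000, -1.081757) = 2.532616
  y ← -2.300000 + (0.35/6)·(k1 + 2k2 + 2k3 + k4) = -1.134609
x=0.350000, y=-1.134609:
  k1 = f(0.350000, -1.134609) = 2.629334
  k2 = f(0.525000, -0.674475) = 2.063790
  k3 = f(0.525000, -0.773445) = 2.244905
  k4 = f(0.700000, -0.348892) = 1.744472
  y ← -1.134609 + (0.35/6)·(k1 + 2k2 + 2k3 + k4) = -0.376789
y(0.7) ≈ -0.3768

-0.3768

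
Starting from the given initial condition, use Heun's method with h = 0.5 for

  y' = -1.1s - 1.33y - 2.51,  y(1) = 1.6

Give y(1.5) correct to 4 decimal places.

Heun: k1 = f(s_n, y_n); k2 = f(s_n + h, y_n + h·k1); y_{n+1} = y_n + (h/2)·(k1 + k2).
s=1.000000, y=1.600000:
  k1 = f(1.000000, 1.600000) = -5.738000
  k2 = f(1.500000, -1.269000) = -2.472230
  y ← 1.600000 + (0.5/2)·(-5.738000 + (-2.472230)) = -0.452557
y(1.5) ≈ -0.4526

-0.4526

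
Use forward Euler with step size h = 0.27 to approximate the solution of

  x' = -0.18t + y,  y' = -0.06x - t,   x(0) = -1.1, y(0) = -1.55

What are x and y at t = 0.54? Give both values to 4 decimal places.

Euler on (x,y): x_{n+1} = x_n + h·x', y_{n+1} = y_n + h·y'.
0.000000: (-1.100000, -1.550000); f=(-1.550000, 0.066000) → (-1.518500, -1.532180)
0.270000: (-1.518500, -1.532180); f=(-1.580780, -0.178890) → (-1.945311, -1.580480)
(x(0.54), y(0.54)) ≈ (-1.9453, -1.5805)

-1.9453, -1.5805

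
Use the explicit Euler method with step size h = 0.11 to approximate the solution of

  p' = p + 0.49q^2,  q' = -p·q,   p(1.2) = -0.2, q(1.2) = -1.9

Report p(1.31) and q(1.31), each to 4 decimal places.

-0.0274, -1.9418

Euler on (p,q): p_{n+1} = p_n + h·p', q_{n+1} = q_n + h·q'.
1.200000: (-0.200000, -1.900000); f=(1.568900, -0.380000) → (-0.027421, -1.941800)
(p(1.31), q(1.31)) ≈ (-0.0274, -1.9418)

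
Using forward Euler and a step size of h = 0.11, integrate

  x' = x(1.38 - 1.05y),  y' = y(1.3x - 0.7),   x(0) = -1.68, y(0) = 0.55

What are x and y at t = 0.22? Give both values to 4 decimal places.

Euler on (x,y): x_{n+1} = x_n + h·x', y_{n+1} = y_n + h·y'.
0.000000: (-1.680000, 0.550000); f=(-1.348200, -1.586200) → (-1.828302, 0.375518)
0.110000: (-1.828302, 0.375518); f=(-1.802168, -1.155391) → (-2.026541, 0.248425)
(x(0.22), y(0.22)) ≈ (-2.0265, 0.2484)

-2.0265, 0.2484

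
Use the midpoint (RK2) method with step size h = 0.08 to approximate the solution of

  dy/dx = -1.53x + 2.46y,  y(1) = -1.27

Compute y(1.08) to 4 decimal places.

-1.6839

Midpoint: k1 = f(x_n, y_n); k2 = f(x_n + h/2, y_n + (h/2)·k1); y_{n+1} = y_n + h·k2.
x=1.000000, y=-1.270000:
  k1 = f(1.000000, -1.270000) = -4.654200
  k2 = f(1.040000, -1.456168) = -5.173373
  y ← -1.270000 + 0.08·(-5.173373) = -1.683870
y(1.08) ≈ -1.6839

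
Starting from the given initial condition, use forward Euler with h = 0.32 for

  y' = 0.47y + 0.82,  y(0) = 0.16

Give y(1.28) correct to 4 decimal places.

1.5913

Euler: y_{n+1} = y_n + h·f(x_n, y_n).
x=0.000000, y=0.160000: f=0.895200 → y ← 0.160000 + 0.32·0.895200 = 0.446464
x=0.320000, y=0.446464: f=1.029838 → y ← 0.446464 + 0.32·1.029838 = 0.776012
x=0.640000, y=0.776012: f=1.184726 → y ← 0.776012 + 0.32·1.184726 = 1.155124
x=0.960000, y=1.155124: f=1.362908 → y ← 1.155124 + 0.32·1.362908 = 1.591255
y(1.28) ≈ 1.5913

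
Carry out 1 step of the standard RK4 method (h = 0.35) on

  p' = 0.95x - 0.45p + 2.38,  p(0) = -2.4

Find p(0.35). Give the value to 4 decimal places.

RK4: k1 = f(x_n, p_n); k2 = f(x_n + h/2, p_n + (h/2)·k1); k3 = f(x_n + h/2, p_n + (h/2)·k2); k4 = f(x_n + h, p_n + h·k3); p_{n+1} = p_n + (h/6)·(k1 + 2k2 + 2k3 + k4).
x=0.000000, p=-2.400000:
  k1 = f(0.000000, -2.400000) = 3.460000
  k2 = f(0.175000, -1.794500) = 3.353775
  k3 = f(0.175000, -1.813089) = 3.362140
  k4 = f(0.350000, -1.223251) = 3.262963
  p ← -2.400000 + (0.35/6)·(k1 + 2k2 + 2k3 + k4) = -1.224304
p(0.35) ≈ -1.2243

-1.2243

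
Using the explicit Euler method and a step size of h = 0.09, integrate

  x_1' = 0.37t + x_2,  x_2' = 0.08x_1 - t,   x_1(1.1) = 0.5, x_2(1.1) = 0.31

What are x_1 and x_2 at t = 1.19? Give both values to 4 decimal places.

0.5645, 0.2146

Euler on (x_1,x_2): x_1_{n+1} = x_1_n + h·x_1', x_2_{n+1} = x_2_n + h·x_2'.
1.100000: (0.500000, 0.310000); f=(0.717000, -1.060000) → (0.564530, 0.214600)
(x_1(1.19), x_2(1.19)) ≈ (0.5645, 0.2146)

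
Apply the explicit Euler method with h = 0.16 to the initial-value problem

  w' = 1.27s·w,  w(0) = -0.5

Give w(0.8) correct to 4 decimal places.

Euler: w_{n+1} = w_n + h·f(s_n, w_n).
s=0.000000, w=-0.500000: f=0.000000 → w ← -0.500000 + 0.16·0.000000 = -0.500000
s=0.160000, w=-0.500000: f=-0.101600 → w ← -0.500000 + 0.16·(-0.101600) = -0.516256
s=0.320000, w=-0.516256: f=-0.209806 → w ← -0.516256 + 0.16·(-0.209806) = -0.549825
s=0.480000, w=-0.549825: f=-0.335173 → w ← -0.549825 + 0.16·(-0.335173) = -0.603453
s=0.640000, w=-0.603453: f=-0.490486 → w ← -0.603453 + 0.16·(-0.490486) = -0.681931
w(0.8) ≈ -0.6819

-0.6819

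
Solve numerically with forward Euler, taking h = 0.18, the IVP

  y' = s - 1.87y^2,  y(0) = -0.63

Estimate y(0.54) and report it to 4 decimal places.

Euler: y_{n+1} = y_n + h·f(s_n, y_n).
s=0.000000, y=-0.630000: f=-0.742203 → y ← -0.630000 + 0.18·(-0.742203) = -0.763597
s=0.180000, y=-0.763597: f=-0.910359 → y ← -0.763597 + 0.18·(-0.910359) = -0.927461
s=0.360000, y=-0.927461: f=-1.248544 → y ← -0.927461 + 0.18·(-1.248544) = -1.152199
y(0.54) ≈ -1.1522

-1.1522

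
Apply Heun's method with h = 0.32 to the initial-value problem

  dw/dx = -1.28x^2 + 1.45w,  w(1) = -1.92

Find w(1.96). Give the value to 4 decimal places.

-12.3556

Heun: k1 = f(x_n, w_n); k2 = f(x_n + h, w_n + h·k1); w_{n+1} = w_n + (h/2)·(k1 + k2).
x=1.000000, w=-1.920000:
  k1 = f(1.000000, -1.920000) = -4.064000
  k2 = f(1.320000, -3.220480) = -6.899968
  w ← -1.920000 + (0.32/2)·(-4.064000 + (-6.899968)) = -3.674235
x=1.320000, w=-3.674235:
  k1 = f(1.320000, -3.674235) = -7.557913
  k2 = f(1.640000, -6.092767) = -12.277200
  w ← -3.674235 + (0.32/2)·(-7.557913 + (-12.277200)) = -6.847853
x=1.640000, w=-6.847853:
  k1 = f(1.640000, -6.847853) = -13.372075
  k2 = f(1.960000, -11.126917) = -21.051277
  w ← -6.847853 + (0.32/2)·(-13.372075 + (-21.051277)) = -12.355589
w(1.96) ≈ -12.3556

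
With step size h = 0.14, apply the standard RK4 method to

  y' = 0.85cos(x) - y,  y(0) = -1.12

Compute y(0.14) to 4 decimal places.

-0.8630

RK4: k1 = f(x_n, y_n); k2 = f(x_n + h/2, y_n + (h/2)·k1); k3 = f(x_n + h/2, y_n + (h/2)·k2); k4 = f(x_n + h, y_n + h·k3); y_{n+1} = y_n + (h/6)·(k1 + 2k2 + 2k3 + k4).
x=0.000000, y=-1.120000:
  k1 = f(0.000000, -1.120000) = 1.970000
  k2 = f(0.070000, -0.982100) = 1.830018
  k3 = f(0.070000, -0.991899) = 1.839817
  k4 = f(0.140000, -0.862426) = 1.704109
  y ← -1.120000 + (0.14/6)·(k1 + 2k2 + 2k3 + k4) = -0.863012
y(0.14) ≈ -0.8630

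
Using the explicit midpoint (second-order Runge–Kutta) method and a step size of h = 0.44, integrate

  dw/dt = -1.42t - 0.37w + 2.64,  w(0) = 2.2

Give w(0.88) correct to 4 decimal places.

Midpoint: k1 = f(t_n, w_n); k2 = f(t_n + h/2, w_n + (h/2)·k1); w_{n+1} = w_n + h·k2.
t=0.000000, w=2.200000:
  k1 = f(0.000000, 2.200000) = 1.826000
  k2 = f(0.220000, 2.601720) = 1.364964
  w ← 2.200000 + 0.44·1.364964 = 2.800584
t=0.440000, w=2.800584:
  k1 = f(0.440000, 2.800584) = 0.978984
  k2 = f(0.660000, 3.015960) = 0.586895
  w ← 2.800584 + 0.44·0.586895 = 3.058818
w(0.88) ≈ 3.0588

3.0588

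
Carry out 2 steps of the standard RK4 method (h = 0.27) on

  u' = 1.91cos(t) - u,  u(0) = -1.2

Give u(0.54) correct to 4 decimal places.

RK4: k1 = f(t_n, u_n); k2 = f(t_n + h/2, u_n + (h/2)·k1); k3 = f(t_n + h/2, u_n + (h/2)·k2); k4 = f(t_n + h, u_n + h·k3); u_{n+1} = u_n + (h/6)·(k1 + 2k2 + 2k3 + k4).
t=0.000000, u=-1.200000:
  k1 = f(0.000000, -1.200000) = 3.110000
  k2 = f(0.135000, -0.780150) = 2.672772
  k3 = f(0.135000, -0.839176) = 2.731797
  k4 = f(0.270000, -0.462415) = 2.303217
  u ← -1.200000 + (0.27/6)·(k1 + 2k2 + 2k3 + k4) = -0.469994
t=0.270000, u=-0.469994:
  k1 = f(0.270000, -0.469994) = 2.310796
  k2 = f(0.405000, -0.158037) = 1.913522
  k3 = f(0.405000, -0.211669) = 1.967154
  k4 = f(0.540000, 0.061138) = 1.577086
  u ← -0.469994 + (0.27/6)·(k1 + 2k2 + 2k3 + k4) = 0.054222
u(0.54) ≈ 0.0542

0.0542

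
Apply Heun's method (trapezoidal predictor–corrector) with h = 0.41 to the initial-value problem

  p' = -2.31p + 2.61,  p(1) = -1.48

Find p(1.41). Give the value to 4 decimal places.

Heun: k1 = f(x_n, p_n); k2 = f(x_n + h, p_n + h·k1); p_{n+1} = p_n + (h/2)·(k1 + k2).
x=1.000000, p=-1.480000:
  k1 = f(1.000000, -1.480000) = 6.028800
  k2 = f(1.410000, 0.991808) = 0.318924
  p ← -1.480000 + (0.41/2)·(6.028800 + 0.318924) = -0.178717
p(1.41) ≈ -0.1787

-0.1787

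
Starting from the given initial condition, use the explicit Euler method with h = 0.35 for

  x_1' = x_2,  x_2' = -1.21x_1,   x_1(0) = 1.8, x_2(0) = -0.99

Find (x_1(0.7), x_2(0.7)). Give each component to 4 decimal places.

0.8402, -2.3679

Euler on (x_1,x_2): x_1_{n+1} = x_1_n + h·x_1', x_2_{n+1} = x_2_n + h·x_2'.
0.000000: (1.800000, -0.990000); f=(-0.990000, -2.178000) → (1.453500, -1.752300)
0.350000: (1.453500, -1.752300); f=(-1.752300, -1.758735) → (0.840195, -2.367857)
(x_1(0.7), x_2(0.7)) ≈ (0.8402, -2.3679)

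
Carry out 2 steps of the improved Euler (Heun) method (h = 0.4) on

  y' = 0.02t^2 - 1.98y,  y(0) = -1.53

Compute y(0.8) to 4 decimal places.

Heun: k1 = f(t_n, y_n); k2 = f(t_n + h, y_n + h·k1); y_{n+1} = y_n + (h/2)·(k1 + k2).
t=0.000000, y=-1.530000:
  k1 = f(0.000000, -1.530000) = 3.029400
  k2 = f(0.400000, -0.318240) = 0.633315
  y ← -1.530000 + (0.4/2)·(3.029400 + 0.633315) = -0.797457
t=0.400000, y=-0.797457:
  k1 = f(0.400000, -0.797457) = 1.582165
  k2 = f(0.800000, -0.164591) = 0.338690
  y ← -0.797457 + (0.4/2)·(1.582165 + 0.338690) = -0.413286
y(0.8) ≈ -0.4133

-0.4133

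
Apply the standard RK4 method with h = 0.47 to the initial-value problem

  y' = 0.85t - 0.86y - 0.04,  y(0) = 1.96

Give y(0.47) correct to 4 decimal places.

1.3755

RK4: k1 = f(t_n, y_n); k2 = f(t_n + h/2, y_n + (h/2)·k1); k3 = f(t_n + h/2, y_n + (h/2)·k2); k4 = f(t_n + h, y_n + h·k3); y_{n+1} = y_n + (h/6)·(k1 + 2k2 + 2k3 + k4).
t=0.000000, y=1.960000:
  k1 = f(0.000000, 1.960000) = -1.725600
  k2 = f(0.235000, 1.554484) = -1.177106
  k3 = f(0.235000, 1.683380) = -1.287957
  k4 = f(0.470000, 1.354660) = -0.805508
  y ← 1.960000 + (0.47/6)·(k1 + 2k2 + 2k3 + k4) = 1.375537
y(0.47) ≈ 1.3755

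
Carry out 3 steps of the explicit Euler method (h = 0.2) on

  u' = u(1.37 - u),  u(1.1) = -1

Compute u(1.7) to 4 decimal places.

Euler: u_{n+1} = u_n + h·f(t_n, u_n).
t=1.100000, u=-1.000000: f=-2.370000 → u ← -1.000000 + 0.2·(-2.370000) = -1.474000
t=1.300000, u=-1.474000: f=-4.192056 → u ← -1.474000 + 0.2·(-4.192056) = -2.312411
t=1.500000, u=-2.312411: f=-8.515249 → u ← -2.312411 + 0.2·(-8.515249) = -4.015461
u(1.7) ≈ -4.0155

-4.0155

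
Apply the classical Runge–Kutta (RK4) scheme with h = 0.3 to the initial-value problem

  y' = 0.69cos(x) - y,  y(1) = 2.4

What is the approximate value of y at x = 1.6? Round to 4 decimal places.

RK4: k1 = f(x_n, y_n); k2 = f(x_n + h/2, y_n + (h/2)·k1); k3 = f(x_n + h/2, y_n + (h/2)·k2); k4 = f(x_n + h, y_n + h·k3); y_{n+1} = y_n + (h/6)·(k1 + 2k2 + 2k3 + k4).
x=1.000000, y=2.400000:
  k1 = f(1.000000, 2.400000) = -2.027191
  k2 = f(1.150000, 2.095921) = -1.814065
  k3 = f(1.150000, 2.127890) = -1.846034
  k4 = f(1.300000, 1.846190) = -1.661616
  y ← 2.400000 + (0.3/6)·(k1 + 2k2 + 2k3 + k4) = 1.849550
x=1.300000, y=1.849550:
  k1 = f(1.300000, 1.849550) = -1.664976
  k2 = f(1.450000, 1.599803) = -1.516657
  k3 = f(1.450000, 1.622051) = -1.538904
  k4 = f(1.600000, 1.387878) = -1.408026
  y ← 1.849550 + (0.3/6)·(k1 + 2k2 + 2k3 + k4) = 1.390344
y(1.6) ≈ 1.3903

1.3903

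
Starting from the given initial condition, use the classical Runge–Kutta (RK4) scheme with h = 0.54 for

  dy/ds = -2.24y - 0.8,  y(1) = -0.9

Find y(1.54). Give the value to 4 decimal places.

RK4: k1 = f(s_n, y_n); k2 = f(s_n + h/2, y_n + (h/2)·k1); k3 = f(s_n + h/2, y_n + (h/2)·k2); k4 = f(s_n + h, y_n + h·k3); y_{n+1} = y_n + (h/6)·(k1 + 2k2 + 2k3 + k4).
s=1.000000, y=-0.900000:
  k1 = f(1.000000, -0.900000) = 1.216000
  k2 = f(1.270000, -0.571680) = 0.480563
  k3 = f(1.270000, -0.770248) = 0.925355
  k4 = f(1.540000, -0.400308) = 0.096690
  y ← -0.900000 + (0.54/6)·(k1 + 2k2 + 2k3 + k4) = -0.528793
y(1.54) ≈ -0.5288

-0.5288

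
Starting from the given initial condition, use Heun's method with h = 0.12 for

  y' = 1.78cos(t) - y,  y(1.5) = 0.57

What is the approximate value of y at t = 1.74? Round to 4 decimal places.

0.4273

Heun: k1 = f(t_n, y_n); k2 = f(t_n + h, y_n + h·k1); y_{n+1} = y_n + (h/2)·(k1 + k2).
t=1.500000, y=0.570000:
  k1 = f(1.500000, 0.570000) = -0.444088
  k2 = f(1.620000, 0.516709) = -0.604257
  y ← 0.570000 + (0.12/2)·(-0.444088 + (-0.604257)) = 0.507099
t=1.620000, y=0.507099:
  k1 = f(1.620000, 0.507099) = -0.594647
  k2 = f(1.740000, 0.435742) = -0.735489
  y ← 0.507099 + (0.12/2)·(-0.594647 + (-0.735489)) = 0.427291
y(1.74) ≈ 0.4273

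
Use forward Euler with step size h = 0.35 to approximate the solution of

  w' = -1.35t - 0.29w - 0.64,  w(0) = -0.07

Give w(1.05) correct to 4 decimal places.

-1.1362

Euler: w_{n+1} = w_n + h·f(t_n, w_n).
t=0.000000, w=-0.070000: f=-0.619700 → w ← -0.070000 + 0.35·(-0.619700) = -0.286895
t=0.350000, w=-0.286895: f=-1.029300 → w ← -0.286895 + 0.35·(-1.029300) = -0.647150
t=0.700000, w=-0.647150: f=-1.397326 → w ← -0.647150 + 0.35·(-1.397326) = -1.136214
w(1.05) ≈ -1.1362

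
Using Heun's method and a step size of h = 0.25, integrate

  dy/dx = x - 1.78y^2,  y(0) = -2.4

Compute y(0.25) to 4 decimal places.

Heun: k1 = f(x_n, y_n); k2 = f(x_n + h, y_n + h·k1); y_{n+1} = y_n + (h/2)·(k1 + k2).
x=0.000000, y=-2.400000:
  k1 = f(0.000000, -2.400000) = -10.252800
  k2 = f(0.250000, -4.963200) = -43.597371
  y ← -2.400000 + (0.25/2)·(-10.252800 + (-43.597371)) = -9.131271
y(0.25) ≈ -9.1313

-9.1313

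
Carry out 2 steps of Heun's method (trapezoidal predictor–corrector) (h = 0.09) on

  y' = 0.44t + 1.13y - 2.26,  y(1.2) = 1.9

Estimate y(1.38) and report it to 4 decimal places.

1.9902

Heun: k1 = f(t_n, y_n); k2 = f(t_n + h, y_n + h·k1); y_{n+1} = y_n + (h/2)·(k1 + k2).
t=1.200000, y=1.900000:
  k1 = f(1.200000, 1.900000) = 0.415000
  k2 = f(1.290000, 1.937350) = 0.496805
  y ← 1.900000 + (0.09/2)·(0.415000 + 0.496805) = 1.941031
t=1.290000, y=1.941031:
  k1 = f(1.290000, 1.941031) = 0.500965
  k2 = f(1.380000, 1.986118) = 0.591513
  y ← 1.941031 + (0.09/2)·(0.500965 + 0.591513) = 1.990193
y(1.38) ≈ 1.9902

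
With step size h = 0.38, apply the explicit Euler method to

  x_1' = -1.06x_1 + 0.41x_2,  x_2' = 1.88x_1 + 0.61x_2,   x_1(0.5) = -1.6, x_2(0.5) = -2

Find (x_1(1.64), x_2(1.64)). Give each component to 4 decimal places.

-1.6207, -7.5296

Euler on (x_1,x_2): x_1_{n+1} = x_1_n + h·x_1', x_2_{n+1} = x_2_n + h·x_2'.
0.500000: (-1.600000, -2.000000); f=(0.876000, -4.228000) → (-1.267120, -3.606640)
0.880000: (-1.267120, -3.606640); f=(-0.135575, -4.582236) → (-1.318639, -5.347890)
1.260000: (-1.318639, -5.347890); f=(-0.794878, -5.741253) → (-1.620692, -7.529566)
(x_1(1.64), x_2(1.64)) ≈ (-1.6207, -7.5296)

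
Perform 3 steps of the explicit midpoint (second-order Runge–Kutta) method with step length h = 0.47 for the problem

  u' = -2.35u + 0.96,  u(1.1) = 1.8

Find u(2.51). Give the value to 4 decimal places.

0.5882

Midpoint: k1 = f(s_n, u_n); k2 = f(s_n + h/2, u_n + (h/2)·k1); u_{n+1} = u_n + h·k2.
s=1.100000, u=1.800000:
  k1 = f(1.100000, 1.800000) = -3.270000
  k2 = f(1.335000, 1.031550) = -1.464142
  u ← 1.800000 + 0.47·(-1.464142) = 1.111853
s=1.570000, u=1.111853:
  k1 = f(1.570000, 1.111853) = -1.652855
  k2 = f(1.805000, 0.723432) = -0.740066
  u ← 1.111853 + 0.47·(-0.740066) = 0.764022
s=2.040000, u=0.764022:
  k1 = f(2.040000, 0.764022) = -0.835452
  k2 = f(2.275000, 0.567691) = -0.374074
  u ← 0.764022 + 0.47·(-0.374074) = 0.588208
u(2.51) ≈ 0.5882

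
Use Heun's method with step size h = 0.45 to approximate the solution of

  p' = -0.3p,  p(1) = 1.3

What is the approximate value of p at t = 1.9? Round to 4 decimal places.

0.9933

Heun: k1 = f(t_n, p_n); k2 = f(t_n + h, p_n + h·k1); p_{n+1} = p_n + (h/2)·(k1 + k2).
t=1.000000, p=1.300000:
  k1 = f(1.000000, 1.300000) = -0.390000
  k2 = f(1.450000, 1.124500) = -0.337350
  p ← 1.300000 + (0.45/2)·(-0.390000 + (-0.337350)) = 1.136346
t=1.450000, p=1.136346:
  k1 = f(1.450000, 1.136346) = -0.340904
  k2 = f(1.900000, 0.982940) = -0.294882
  p ← 1.136346 + (0.45/2)·(-0.340904 + (-0.294882)) = 0.993294
p(1.9) ≈ 0.9933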